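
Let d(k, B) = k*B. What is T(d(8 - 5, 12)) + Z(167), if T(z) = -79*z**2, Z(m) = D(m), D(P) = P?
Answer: -102217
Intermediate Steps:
d(k, B) = B*k
Z(m) = m
T(d(8 - 5, 12)) + Z(167) = -79*144*(8 - 5)**2 + 167 = -79*(12*3)**2 + 167 = -79*36**2 + 167 = -79*1296 + 167 = -102384 + 167 = -102217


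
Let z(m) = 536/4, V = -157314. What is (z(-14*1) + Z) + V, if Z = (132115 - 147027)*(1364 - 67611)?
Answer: 987718084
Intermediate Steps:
z(m) = 134 (z(m) = 536*(¼) = 134)
Z = 987875264 (Z = -14912*(-66247) = 987875264)
(z(-14*1) + Z) + V = (134 + 987875264) - 157314 = 987875398 - 157314 = 987718084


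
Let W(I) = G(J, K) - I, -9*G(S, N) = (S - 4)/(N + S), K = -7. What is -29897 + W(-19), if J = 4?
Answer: -29878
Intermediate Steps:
G(S, N) = -(-4 + S)/(9*(N + S)) (G(S, N) = -(S - 4)/(9*(N + S)) = -(-4 + S)/(9*(N + S)))
W(I) = -I (W(I) = (4 - 1*4)/(9*(-7 + 4)) - I = (1/9)*(4 - 4)/(-3) - I = (1/9)*(-1/3)*0 - I = 0 - I = -I)
-29897 + W(-19) = -29897 - 1*(-19) = -29897 + 19 = -29878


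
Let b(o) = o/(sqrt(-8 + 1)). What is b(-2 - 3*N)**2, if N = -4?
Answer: -100/7 ≈ -14.286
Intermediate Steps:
b(o) = -I*o*sqrt(7)/7 (b(o) = o/(sqrt(-7)) = o/((I*sqrt(7))) = o*(-I*sqrt(7)/7) = -I*o*sqrt(7)/7)
b(-2 - 3*N)**2 = (-I*(-2 - 3*(-4))*sqrt(7)/7)**2 = (-I*(-2 + 12)*sqrt(7)/7)**2 = (-1/7*I*10*sqrt(7))**2 = (-10*I*sqrt(7)/7)**2 = -100/7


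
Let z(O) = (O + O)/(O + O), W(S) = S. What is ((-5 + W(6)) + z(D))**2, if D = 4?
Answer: 4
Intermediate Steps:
z(O) = 1 (z(O) = (2*O)/((2*O)) = (2*O)*(1/(2*O)) = 1)
((-5 + W(6)) + z(D))**2 = ((-5 + 6) + 1)**2 = (1 + 1)**2 = 2**2 = 4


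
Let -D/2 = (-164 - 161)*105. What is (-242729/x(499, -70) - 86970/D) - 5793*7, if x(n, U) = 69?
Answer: -532146287/12075 ≈ -44070.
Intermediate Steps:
D = 68250 (D = -2*(-164 - 161)*105 = -(-650)*105 = -2*(-34125) = 68250)
(-242729/x(499, -70) - 86970/D) - 5793*7 = (-242729/69 - 86970/68250) - 5793*7 = (-242729*1/69 - 86970*1/68250) - 1*40551 = (-242729/69 - 223/175) - 40551 = -42492962/12075 - 40551 = -532146287/12075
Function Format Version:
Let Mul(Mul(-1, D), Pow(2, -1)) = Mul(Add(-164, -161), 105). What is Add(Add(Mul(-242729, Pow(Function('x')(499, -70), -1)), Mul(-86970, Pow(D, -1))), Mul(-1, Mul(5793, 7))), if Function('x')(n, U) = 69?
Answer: Rational(-532146287, 12075) ≈ -44070.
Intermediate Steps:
D = 68250 (D = Mul(-2, Mul(Add(-164, -161), 105)) = Mul(-2, Mul(-325, 105)) = Mul(-2, -34125) = 68250)
Add(Add(Mul(-242729, Pow(Function('x')(499, -70), -1)), Mul(-86970, Pow(D, -1))), Mul(-1, Mul(5793, 7))) = Add(Add(Mul(-242729, Pow(69, -1)), Mul(-86970, Pow(68250, -1))), Mul(-1, Mul(5793, 7))) = Add(Add(Mul(-242729, Rational(1, 69)), Mul(-86970, Rational(1, 68250))), Mul(-1, 40551)) = Add(Add(Rational(-242729, 69), Rational(-223, 175)), -40551) = Add(Rational(-42492962, 12075), -40551) = Rational(-532146287, 12075)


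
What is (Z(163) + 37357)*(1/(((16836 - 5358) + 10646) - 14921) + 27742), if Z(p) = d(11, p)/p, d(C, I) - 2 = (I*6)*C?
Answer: 406308844414759/391363 ≈ 1.0382e+9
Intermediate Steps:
d(C, I) = 2 + 6*C*I (d(C, I) = 2 + (I*6)*C = 2 + (6*I)*C = 2 + 6*C*I)
Z(p) = (2 + 66*p)/p (Z(p) = (2 + 6*11*p)/p = (2 + 66*p)/p)
(Z(163) + 37357)*(1/(((16836 - 5358) + 10646) - 14921) + 27742) = ((66 + 2/163) + 37357)*(1/(((16836 - 5358) + 10646) - 14921) + 27742) = ((66 + 2*(1/163)) + 37357)*(1/((11478 + 10646) - 14921) + 27742) = ((66 + 2/163) + 37357)*(1/(22124 - 14921) + 27742) = (10760/163 + 37357)*(1/7203 + 27742) = 6099951*(1/7203 + 27742)/163 = (6099951/163)*(199825627/7203) = 406308844414759/391363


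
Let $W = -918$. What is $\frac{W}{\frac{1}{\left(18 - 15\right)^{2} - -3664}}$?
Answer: $-3371814$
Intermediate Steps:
$\frac{W}{\frac{1}{\left(18 - 15\right)^{2} - -3664}} = - \frac{918}{\frac{1}{\left(18 - 15\right)^{2} - -3664}} = - \frac{918}{\frac{1}{3^{2} + 3664}} = - \frac{918}{\frac{1}{9 + 3664}} = - \frac{918}{\frac{1}{3673}} = - 918 \frac{1}{\frac{1}{3673}} = \left(-918\right) 3673 = -3371814$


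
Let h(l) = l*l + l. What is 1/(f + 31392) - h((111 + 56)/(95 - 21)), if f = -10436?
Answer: -52713166/7172191 ≈ -7.3497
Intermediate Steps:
h(l) = l + l**2 (h(l) = l**2 + l = l + l**2)
1/(f + 31392) - h((111 + 56)/(95 - 21)) = 1/(-10436 + 31392) - (111 + 56)/(95 - 21)*(1 + (111 + 56)/(95 - 21)) = 1/20956 - 167/74*(1 + 167/74) = 1/20956 - 167*(1/74)*(1 + 167*(1/74)) = 1/20956 - 167*(1 + 167/74)/74 = 1/20956 - 167*241/(74*74) = 1/20956 - 1*40247/5476 = 1/20956 - 40247/5476 = -52713166/7172191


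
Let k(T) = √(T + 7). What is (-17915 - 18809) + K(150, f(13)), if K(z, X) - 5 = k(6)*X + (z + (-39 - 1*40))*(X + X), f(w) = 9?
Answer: -35441 + 9*√13 ≈ -35409.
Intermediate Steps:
k(T) = √(7 + T)
K(z, X) = 5 + X*√13 + 2*X*(-79 + z) (K(z, X) = 5 + (√(7 + 6)*X + (z + (-39 - 1*40))*(X + X)) = 5 + (√13*X + (z + (-39 - 40))*(2*X)) = 5 + (X*√13 + (z - 79)*(2*X)) = 5 + (X*√13 + (-79 + z)*(2*X)) = 5 + (X*√13 + 2*X*(-79 + z)) = 5 + X*√13 + 2*X*(-79 + z))
(-17915 - 18809) + K(150, f(13)) = (-17915 - 18809) + (5 - 158*9 + 9*√13 + 2*9*150) = -36724 + (5 - 1422 + 9*√13 + 2700) = -36724 + (1283 + 9*√13) = -35441 + 9*√13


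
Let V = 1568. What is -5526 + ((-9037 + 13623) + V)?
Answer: 628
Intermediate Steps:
-5526 + ((-9037 + 13623) + V) = -5526 + ((-9037 + 13623) + 1568) = -5526 + (4586 + 1568) = -5526 + 6154 = 628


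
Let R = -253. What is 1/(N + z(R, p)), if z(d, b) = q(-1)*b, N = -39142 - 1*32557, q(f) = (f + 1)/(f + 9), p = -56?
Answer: -1/71699 ≈ -1.3947e-5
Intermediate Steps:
q(f) = (1 + f)/(9 + f)
N = -71699 (N = -39142 - 32557 = -71699)
z(d, b) = 0 (z(d, b) = ((1 - 1)/(9 - 1))*b = (0/8)*b = ((1/8)*0)*b = 0*b = 0)
1/(N + z(R, p)) = 1/(-71699 + 0) = 1/(-71699) = -1/71699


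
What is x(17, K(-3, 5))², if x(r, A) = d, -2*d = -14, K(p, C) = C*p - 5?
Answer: 49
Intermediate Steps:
K(p, C) = -5 + C*p
d = 7 (d = -½*(-14) = 7)
x(r, A) = 7
x(17, K(-3, 5))² = 7² = 49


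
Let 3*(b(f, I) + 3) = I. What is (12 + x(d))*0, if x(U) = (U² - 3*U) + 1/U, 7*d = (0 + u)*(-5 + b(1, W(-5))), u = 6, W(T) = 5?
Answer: 0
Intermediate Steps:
b(f, I) = -3 + I/3
d = -38/7 (d = ((0 + 6)*(-5 + (-3 + (⅓)*5)))/7 = (6*(-5 + (-3 + 5/3)))/7 = (6*(-5 - 4/3))/7 = (6*(-19/3))/7 = (⅐)*(-38) = -38/7 ≈ -5.4286)
x(U) = 1/U + U² - 3*U
(12 + x(d))*0 = (12 + (1 + (-38/7)²*(-3 - 38/7))/(-38/7))*0 = (12 - 7*(1 + (1444/49)*(-59/7))/38)*0 = (12 - 7*(1 - 85196/343)/38)*0 = (12 - 7/38*(-84853/343))*0 = (12 + 84853/1862)*0 = (107197/1862)*0 = 0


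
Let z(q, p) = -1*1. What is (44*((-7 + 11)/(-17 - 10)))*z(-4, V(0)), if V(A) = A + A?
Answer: 176/27 ≈ 6.5185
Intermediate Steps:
V(A) = 2*A
z(q, p) = -1
(44*((-7 + 11)/(-17 - 10)))*z(-4, V(0)) = (44*((-7 + 11)/(-17 - 10)))*(-1) = (44*(4/(-27)))*(-1) = (44*(4*(-1/27)))*(-1) = (44*(-4/27))*(-1) = -176/27*(-1) = 176/27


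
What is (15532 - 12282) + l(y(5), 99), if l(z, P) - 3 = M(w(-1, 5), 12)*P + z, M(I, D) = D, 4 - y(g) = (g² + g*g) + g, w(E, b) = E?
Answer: 4390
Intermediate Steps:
y(g) = 4 - g - 2*g² (y(g) = 4 - ((g² + g*g) + g) = 4 - ((g² + g²) + g) = 4 - (2*g² + g) = 4 - (g + 2*g²) = 4 + (-g - 2*g²) = 4 - g - 2*g²)
l(z, P) = 3 + z + 12*P (l(z, P) = 3 + (12*P + z) = 3 + (z + 12*P) = 3 + z + 12*P)
(15532 - 12282) + l(y(5), 99) = (15532 - 12282) + (3 + (4 - 1*5 - 2*5²) + 12*99) = 3250 + (3 + (4 - 5 - 2*25) + 1188) = 3250 + (3 + (4 - 5 - 50) + 1188) = 3250 + (3 - 51 + 1188) = 3250 + 1140 = 4390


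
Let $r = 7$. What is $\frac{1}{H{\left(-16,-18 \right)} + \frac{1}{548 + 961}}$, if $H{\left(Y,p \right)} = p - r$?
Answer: $- \frac{1509}{37724} \approx -0.040001$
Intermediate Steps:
$H{\left(Y,p \right)} = -7 + p$ ($H{\left(Y,p \right)} = p - 7 = -7 + p$)
$\frac{1}{H{\left(-16,-18 \right)} + \frac{1}{548 + 961}} = \frac{1}{\left(-7 - 18\right) + \frac{1}{548 + 961}} = \frac{1}{-25 + \frac{1}{1509}} = \frac{1}{- \frac{37724}{1509}} = - \frac{1509}{37724}$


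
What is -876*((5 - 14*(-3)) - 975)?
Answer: 812928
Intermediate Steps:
-876*((5 - 14*(-3)) - 975) = -876*((5 + 42) - 975) = -876*(47 - 975) = -876*(-928) = 812928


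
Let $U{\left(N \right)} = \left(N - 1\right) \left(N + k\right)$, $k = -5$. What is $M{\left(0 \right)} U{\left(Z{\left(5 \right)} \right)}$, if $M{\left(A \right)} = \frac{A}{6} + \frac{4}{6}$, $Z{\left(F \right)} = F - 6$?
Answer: $8$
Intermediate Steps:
$Z{\left(F \right)} = -6 + F$ ($Z{\left(F \right)} = F - 6 = -6 + F$)
$M{\left(A \right)} = \frac{2}{3} + \frac{A}{6}$ ($M{\left(A \right)} = A \frac{1}{6} + 4 \cdot \frac{1}{6} = \frac{A}{6} + \frac{2}{3} = \frac{2}{3} + \frac{A}{6}$)
$U{\left(N \right)} = \left(-1 + N\right) \left(-5 + N\right)$ ($U{\left(N \right)} = \left(N - 1\right) \left(N - 5\right) = \left(-1 + N\right) \left(-5 + N\right)$)
$M{\left(0 \right)} U{\left(Z{\left(5 \right)} \right)} = \left(\frac{2}{3} + \frac{1}{6} \cdot 0\right) \left(5 + \left(-6 + 5\right)^{2} - 6 \left(-6 + 5\right)\right) = \left(\frac{2}{3} + 0\right) \left(5 + \left(-1\right)^{2} - -6\right) = \frac{2 \left(5 + 1 + 6\right)}{3} = \frac{2}{3} \cdot 12 = 8$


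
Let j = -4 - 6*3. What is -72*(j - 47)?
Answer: 4968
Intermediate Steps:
j = -22 (j = -4 - 18 = -22)
-72*(j - 47) = -72*(-22 - 47) = -72*(-69) = 4968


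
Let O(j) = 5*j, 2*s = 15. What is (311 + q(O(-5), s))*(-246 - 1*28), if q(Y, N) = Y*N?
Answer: -33839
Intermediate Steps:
s = 15/2 (s = (½)*15 = 15/2 ≈ 7.5000)
q(Y, N) = N*Y
(311 + q(O(-5), s))*(-246 - 1*28) = (311 + 15*(5*(-5))/2)*(-246 - 1*28) = (311 + (15/2)*(-25))*(-246 - 28) = (311 - 375/2)*(-274) = (247/2)*(-274) = -33839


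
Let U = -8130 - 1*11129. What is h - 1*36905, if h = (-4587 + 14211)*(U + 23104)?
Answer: 36967375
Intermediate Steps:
U = -19259 (U = -8130 - 11129 = -19259)
h = 37004280 (h = (-4587 + 14211)*(-19259 + 23104) = 9624*3845 = 37004280)
h - 1*36905 = 37004280 - 1*36905 = 37004280 - 36905 = 36967375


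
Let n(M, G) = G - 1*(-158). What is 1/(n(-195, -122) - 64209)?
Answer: -1/64173 ≈ -1.5583e-5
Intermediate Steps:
n(M, G) = 158 + G (n(M, G) = G + 158 = 158 + G)
1/(n(-195, -122) - 64209) = 1/((158 - 122) - 64209) = 1/(36 - 64209) = 1/(-64173) = -1/64173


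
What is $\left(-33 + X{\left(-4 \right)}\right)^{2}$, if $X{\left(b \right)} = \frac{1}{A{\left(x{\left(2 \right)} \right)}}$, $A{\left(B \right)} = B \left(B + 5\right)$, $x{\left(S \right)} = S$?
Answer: $\frac{212521}{196} \approx 1084.3$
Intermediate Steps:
$A{\left(B \right)} = B \left(5 + B\right)$
$X{\left(b \right)} = \frac{1}{14}$ ($X{\left(b \right)} = \frac{1}{2 \left(5 + 2\right)} = \frac{1}{2 \cdot 7} = \frac{1}{14}$)
$\left(-33 + X{\left(-4 \right)}\right)^{2} = \left(-33 + \frac{1}{14}\right)^{2} = \left(- \frac{461}{14}\right)^{2} = \frac{212521}{196}$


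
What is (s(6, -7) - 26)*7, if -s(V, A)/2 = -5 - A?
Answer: -210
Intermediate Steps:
s(V, A) = 10 + 2*A (s(V, A) = -2*(-5 - A) = 10 + 2*A)
(s(6, -7) - 26)*7 = ((10 + 2*(-7)) - 26)*7 = ((10 - 14) - 26)*7 = (-4 - 26)*7 = -30*7 = -210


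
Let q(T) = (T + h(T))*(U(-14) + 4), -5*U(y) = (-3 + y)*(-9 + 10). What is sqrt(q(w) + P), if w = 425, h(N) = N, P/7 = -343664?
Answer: I*sqrt(2399358) ≈ 1549.0*I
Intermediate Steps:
P = -2405648 (P = 7*(-343664) = -2405648)
U(y) = 3/5 - y/5 (U(y) = -(-3 + y)*(-9 + 10)/5 = -(-3 + y)/5 = 3/5 - y/5)
q(T) = 74*T/5 (q(T) = (T + T)*((3/5 - 1/5*(-14)) + 4) = (2*T)*((3/5 + 14/5) + 4) = (2*T)*(17/5 + 4) = (2*T)*(37/5) = 74*T/5)
sqrt(q(w) + P) = sqrt((74/5)*425 - 2405648) = sqrt(6290 - 2405648) = sqrt(-2399358) = I*sqrt(2399358)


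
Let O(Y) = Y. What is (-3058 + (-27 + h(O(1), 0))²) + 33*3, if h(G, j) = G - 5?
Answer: -1998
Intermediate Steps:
h(G, j) = -5 + G
(-3058 + (-27 + h(O(1), 0))²) + 33*3 = (-3058 + (-27 + (-5 + 1))²) + 33*3 = (-3058 + (-27 - 4)²) + 99 = (-3058 + (-31)²) + 99 = (-3058 + 961) + 99 = -2097 + 99 = -1998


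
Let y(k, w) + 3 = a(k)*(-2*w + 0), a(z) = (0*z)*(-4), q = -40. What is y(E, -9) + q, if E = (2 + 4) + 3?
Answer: -43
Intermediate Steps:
a(z) = 0 (a(z) = 0*(-4) = 0)
E = 9 (E = 6 + 3 = 9)
y(k, w) = -3 (y(k, w) = -3 + 0*(-2*w + 0) = -3 + 0*(-2*w) = -3 + 0 = -3)
y(E, -9) + q = -3 - 40 = -43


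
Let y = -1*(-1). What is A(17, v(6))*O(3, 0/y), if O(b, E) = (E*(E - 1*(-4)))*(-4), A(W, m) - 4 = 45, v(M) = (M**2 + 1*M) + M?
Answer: 0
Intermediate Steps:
v(M) = M**2 + 2*M (v(M) = (M**2 + M) + M = (M + M**2) + M = M**2 + 2*M)
y = 1
A(W, m) = 49 (A(W, m) = 4 + 45 = 49)
O(b, E) = -4*E*(4 + E) (O(b, E) = (E*(E + 4))*(-4) = (E*(4 + E))*(-4) = -4*E*(4 + E))
A(17, v(6))*O(3, 0/y) = 49*(-4*0/1*(4 + 0/1)) = 49*(-4*0*1*(4 + 0*1)) = 49*(-4*0*(4 + 0)) = 49*(-4*0*4) = 49*0 = 0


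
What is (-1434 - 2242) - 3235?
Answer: -6911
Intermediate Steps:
(-1434 - 2242) - 3235 = -3676 - 3235 = -6911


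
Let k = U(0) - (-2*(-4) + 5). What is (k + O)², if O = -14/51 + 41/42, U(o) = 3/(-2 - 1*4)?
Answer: 2319529/14161 ≈ 163.80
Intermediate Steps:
U(o) = -½ (U(o) = 3/(-2 - 4) = 3/(-6) = 3*(-⅙) = -½)
k = -27/2 (k = -½ - (-2*(-4) + 5) = -½ - (8 + 5) = -½ - 1*13 = -½ - 13 = -27/2 ≈ -13.500)
O = 167/238 (O = -14*1/51 + 41*(1/42) = -14/51 + 41/42 = 167/238 ≈ 0.70168)
(k + O)² = (-27/2 + 167/238)² = (-1523/119)² = 2319529/14161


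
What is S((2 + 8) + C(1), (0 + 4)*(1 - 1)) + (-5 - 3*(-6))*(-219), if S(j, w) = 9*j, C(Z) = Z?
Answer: -2748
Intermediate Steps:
S((2 + 8) + C(1), (0 + 4)*(1 - 1)) + (-5 - 3*(-6))*(-219) = 9*((2 + 8) + 1) + (-5 - 3*(-6))*(-219) = 9*(10 + 1) + (-5 + 18)*(-219) = 9*11 + 13*(-219) = 99 - 2847 = -2748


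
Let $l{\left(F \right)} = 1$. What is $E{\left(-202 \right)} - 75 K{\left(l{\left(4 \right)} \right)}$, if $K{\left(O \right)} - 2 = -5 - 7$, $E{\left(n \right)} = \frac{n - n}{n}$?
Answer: $750$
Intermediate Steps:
$E{\left(n \right)} = 0$ ($E{\left(n \right)} = \frac{0}{n} = 0$)
$K{\left(O \right)} = -10$ ($K{\left(O \right)} = 2 - 12 = -10$)
$E{\left(-202 \right)} - 75 K{\left(l{\left(4 \right)} \right)} = 0 - -750 = 0 + 750 = 750$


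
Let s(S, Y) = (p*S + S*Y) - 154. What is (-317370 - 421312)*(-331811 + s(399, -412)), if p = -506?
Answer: 515782490454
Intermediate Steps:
s(S, Y) = -154 - 506*S + S*Y (s(S, Y) = (-506*S + S*Y) - 154 = -154 - 506*S + S*Y)
(-317370 - 421312)*(-331811 + s(399, -412)) = (-317370 - 421312)*(-331811 + (-154 - 506*399 + 399*(-412))) = -738682*(-331811 + (-154 - 201894 - 164388)) = -738682*(-331811 - 366436) = -738682*(-698247) = 515782490454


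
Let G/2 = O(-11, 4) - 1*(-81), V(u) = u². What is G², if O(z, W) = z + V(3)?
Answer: 24964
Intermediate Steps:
O(z, W) = 9 + z (O(z, W) = z + 3² = z + 9 = 9 + z)
G = 158 (G = 2*((9 - 11) - 1*(-81)) = 2*(-2 + 81) = 2*79 = 158)
G² = 158² = 24964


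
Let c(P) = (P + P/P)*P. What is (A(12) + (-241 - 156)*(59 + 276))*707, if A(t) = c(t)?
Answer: -93917173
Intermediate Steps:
c(P) = P*(1 + P) (c(P) = (P + 1)*P = (1 + P)*P = P*(1 + P))
A(t) = t*(1 + t)
(A(12) + (-241 - 156)*(59 + 276))*707 = (12*(1 + 12) + (-241 - 156)*(59 + 276))*707 = (12*13 - 397*335)*707 = (156 - 132995)*707 = -132839*707 = -93917173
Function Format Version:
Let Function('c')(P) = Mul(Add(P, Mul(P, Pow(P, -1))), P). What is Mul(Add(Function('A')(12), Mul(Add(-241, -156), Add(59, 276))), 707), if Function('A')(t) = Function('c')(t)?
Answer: -93917173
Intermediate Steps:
Function('c')(P) = Mul(P, Add(1, P)) (Function('c')(P) = Mul(Add(P, 1), P) = Mul(Add(1, P), P) = Mul(P, Add(1, P)))
Function('A')(t) = Mul(t, Add(1, t))
Mul(Add(Function('A')(12), Mul(Add(-241, -156), Add(59, 276))), 707) = Mul(Add(Mul(12, Add(1, 12)), Mul(Add(-241, -156), Add(59, 276))), 707) = Mul(Add(Mul(12, 13), Mul(-397, 335)), 707) = Mul(Add(156, -132995), 707) = Mul(-132839, 707) = -93917173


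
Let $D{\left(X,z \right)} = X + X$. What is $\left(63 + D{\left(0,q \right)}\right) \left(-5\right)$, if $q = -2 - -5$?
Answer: $-315$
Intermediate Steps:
$q = 3$ ($q = -2 + 5 = 3$)
$D{\left(X,z \right)} = 2 X$
$\left(63 + D{\left(0,q \right)}\right) \left(-5\right) = \left(63 + 2 \cdot 0\right) \left(-5\right) = \left(63 + 0\right) \left(-5\right) = 63 \left(-5\right) = -315$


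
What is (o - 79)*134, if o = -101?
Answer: -24120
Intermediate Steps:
(o - 79)*134 = (-101 - 79)*134 = -180*134 = -24120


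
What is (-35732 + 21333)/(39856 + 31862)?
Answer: -14399/71718 ≈ -0.20077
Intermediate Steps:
(-35732 + 21333)/(39856 + 31862) = -14399/71718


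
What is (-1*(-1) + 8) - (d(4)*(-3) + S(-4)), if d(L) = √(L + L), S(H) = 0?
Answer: 9 + 6*√2 ≈ 17.485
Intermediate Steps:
d(L) = √2*√L (d(L) = √(2*L) = √2*√L)
(-1*(-1) + 8) - (d(4)*(-3) + S(-4)) = (-1*(-1) + 8) - ((√2*√4)*(-3) + 0) = (1 + 8) - ((√2*2)*(-3) + 0) = 9 - ((2*√2)*(-3) + 0) = 9 - (-6*√2 + 0) = 9 - (-6)*√2 = 9 + 6*√2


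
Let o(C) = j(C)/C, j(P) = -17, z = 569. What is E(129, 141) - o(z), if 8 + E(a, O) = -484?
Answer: -279931/569 ≈ -491.97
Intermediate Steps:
E(a, O) = -492 (E(a, O) = -8 - 484 = -492)
o(C) = -17/C
E(129, 141) - o(z) = -492 - (-17)/569 = -492 - 1*(-17/569) = -492 + 17/569 = -279931/569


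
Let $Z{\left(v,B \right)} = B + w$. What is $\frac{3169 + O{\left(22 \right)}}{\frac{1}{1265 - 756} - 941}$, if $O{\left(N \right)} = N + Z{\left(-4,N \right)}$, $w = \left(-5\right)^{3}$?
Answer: $- \frac{196474}{59871} \approx -3.2816$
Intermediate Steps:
$w = -125$
$Z{\left(v,B \right)} = -125 + B$ ($Z{\left(v,B \right)} = B - 125 = -125 + B$)
$O{\left(N \right)} = -125 + 2 N$ ($O{\left(N \right)} = N + \left(-125 + N\right) = -125 + 2 N$)
$\frac{3169 + O{\left(22 \right)}}{\frac{1}{1265 - 756} - 941} = \frac{3169 + \left(-125 + 2 \cdot 22\right)}{\frac{1}{1265 - 756} - 941} = \frac{3169 + \left(-125 + 44\right)}{\frac{1}{509} - 941} = \frac{3169 - 81}{\frac{1}{509} - 941} = \frac{3088}{- \frac{478968}{509}} = 3088 \left(- \frac{509}{478968}\right) = - \frac{196474}{59871}$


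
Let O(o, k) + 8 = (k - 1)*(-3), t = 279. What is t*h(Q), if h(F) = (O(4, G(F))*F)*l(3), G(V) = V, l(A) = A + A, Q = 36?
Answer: -6809832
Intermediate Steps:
l(A) = 2*A
O(o, k) = -5 - 3*k (O(o, k) = -8 + (k - 1)*(-3) = -8 + (-1 + k)*(-3) = -8 + (3 - 3*k) = -5 - 3*k)
h(F) = 6*F*(-5 - 3*F) (h(F) = ((-5 - 3*F)*F)*(2*3) = (F*(-5 - 3*F))*6 = 6*F*(-5 - 3*F))
t*h(Q) = 279*(-6*36*(5 + 3*36)) = 279*(-6*36*(5 + 108)) = 279*(-6*36*113) = 279*(-24408) = -6809832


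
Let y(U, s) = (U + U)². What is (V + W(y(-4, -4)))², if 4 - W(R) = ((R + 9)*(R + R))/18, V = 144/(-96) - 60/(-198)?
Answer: 10450768441/39204 ≈ 2.6657e+5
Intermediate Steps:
y(U, s) = 4*U² (y(U, s) = (2*U)² = 4*U²)
V = -79/66 (V = 144*(-1/96) - 60*(-1/198) = -3/2 + 10/33 = -79/66 ≈ -1.1970)
W(R) = 4 - R*(9 + R)/9 (W(R) = 4 - (R + 9)*(R + R)/18 = 4 - (9 + R)*(2*R)/18 = 4 - 2*R*(9 + R)/18 = 4 - R*(9 + R)/9)
(V + W(y(-4, -4)))² = (-79/66 + (4 - 4*(-4)² - (4*(-4)²)²/9))² = (-79/66 + (4 - 4*16 - (4*16)²/9))² = (-79/66 + (4 - 1*64 - ⅑*64²))² = (-79/66 + (4 - 64 - ⅑*4096))² = (-79/66 + (4 - 64 - 4096/9))² = (-79/66 - 4636/9)² = (-102229/198)² = 10450768441/39204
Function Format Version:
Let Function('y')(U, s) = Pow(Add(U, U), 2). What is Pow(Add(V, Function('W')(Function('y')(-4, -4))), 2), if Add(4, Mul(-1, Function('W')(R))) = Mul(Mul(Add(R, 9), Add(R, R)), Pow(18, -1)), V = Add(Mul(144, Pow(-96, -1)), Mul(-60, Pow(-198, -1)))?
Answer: Rational(10450768441, 39204) ≈ 2.6657e+5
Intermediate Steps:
Function('y')(U, s) = Mul(4, Pow(U, 2)) (Function('y')(U, s) = Pow(Mul(2, U), 2) = Mul(4, Pow(U, 2)))
V = Rational(-79, 66) (V = Add(Mul(144, Rational(-1, 96)), Mul(-60, Rational(-1, 198))) = Add(Rational(-3, 2), Rational(10, 33)) = Rational(-79, 66) ≈ -1.1970)
Function('W')(R) = Add(4, Mul(Rational(-1, 9), R, Add(9, R))) (Function('W')(R) = Add(4, Mul(-1, Mul(Mul(Add(R, 9), Add(R, R)), Pow(18, -1)))) = Add(4, Mul(-1, Mul(Mul(Add(9, R), Mul(2, R)), Rational(1, 18)))) = Add(4, Mul(-1, Mul(Mul(2, R, Add(9, R)), Rational(1, 18)))) = Add(4, Mul(-1, Mul(Rational(1, 9), R, Add(9, R)))) = Add(4, Mul(Rational(-1, 9), R, Add(9, R))))
Pow(Add(V, Function('W')(Function('y')(-4, -4))), 2) = Pow(Add(Rational(-79, 66), Add(4, Mul(-1, Mul(4, Pow(-4, 2))), Mul(Rational(-1, 9), Pow(Mul(4, Pow(-4, 2)), 2)))), 2) = Pow(Add(Rational(-79, 66), Add(4, Mul(-1, Mul(4, 16)), Mul(Rational(-1, 9), Pow(Mul(4, 16), 2)))), 2) = Pow(Add(Rational(-79, 66), Add(4, Mul(-1, 64), Mul(Rational(-1, 9), Pow(64, 2)))), 2) = Pow(Add(Rational(-79, 66), Add(4, -64, Mul(Rational(-1, 9), 4096))), 2) = Pow(Add(Rational(-79, 66), Add(4, -64, Rational(-4096, 9))), 2) = Pow(Add(Rational(-79, 66), Rational(-4636, 9)), 2) = Pow(Rational(-102229, 198), 2) = Rational(10450768441, 39204)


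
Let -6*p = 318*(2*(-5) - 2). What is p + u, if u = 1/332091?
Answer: 211209877/332091 ≈ 636.00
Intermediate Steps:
u = 1/332091 ≈ 3.0112e-6
p = 636 (p = -53*(2*(-5) - 2) = -53*(-10 - 2) = -53*(-12) = -⅙*(-3816) = 636)
p + u = 636 + 1/332091 = 211209877/332091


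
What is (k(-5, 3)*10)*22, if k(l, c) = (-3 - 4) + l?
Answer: -2640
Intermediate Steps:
k(l, c) = -7 + l
(k(-5, 3)*10)*22 = ((-7 - 5)*10)*22 = -12*10*22 = -120*22 = -2640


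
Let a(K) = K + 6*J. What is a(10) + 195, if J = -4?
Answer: 181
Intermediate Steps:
a(K) = -24 + K (a(K) = K + 6*(-4) = K - 24 = -24 + K)
a(10) + 195 = (-24 + 10) + 195 = -14 + 195 = 181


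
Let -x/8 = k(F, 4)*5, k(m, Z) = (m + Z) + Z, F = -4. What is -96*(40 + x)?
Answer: 11520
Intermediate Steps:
k(m, Z) = m + 2*Z (k(m, Z) = (Z + m) + Z = m + 2*Z)
x = -160 (x = -8*(-4 + 2*4)*5 = -8*(-4 + 8)*5 = -32*5 = -8*20 = -160)
-96*(40 + x) = -96*(40 - 160) = -96*(-120) = 11520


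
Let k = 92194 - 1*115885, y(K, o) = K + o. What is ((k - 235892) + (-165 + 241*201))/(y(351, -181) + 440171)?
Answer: -211307/440341 ≈ -0.47987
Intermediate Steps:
k = -23691 (k = 92194 - 115885 = -23691)
((k - 235892) + (-165 + 241*201))/(y(351, -181) + 440171) = ((-23691 - 235892) + (-165 + 241*201))/((351 - 181) + 440171) = (-259583 + (-165 + 48441))/(170 + 440171) = (-259583 + 48276)/440341 = -211307*1/440341 = -211307/440341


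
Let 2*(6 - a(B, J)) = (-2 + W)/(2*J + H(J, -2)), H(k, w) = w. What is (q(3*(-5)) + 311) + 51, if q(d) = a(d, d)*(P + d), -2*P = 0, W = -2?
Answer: 4367/16 ≈ 272.94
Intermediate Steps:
P = 0 (P = -½*0 = 0)
a(B, J) = 6 + 2/(-2 + 2*J) (a(B, J) = 6 - (-2 - 2)/(2*(2*J - 2)) = 6 - (-2)/(-2 + 2*J) = 6 + 2/(-2 + 2*J))
q(d) = d*(-5 + 6*d)/(-1 + d) (q(d) = ((-5 + 6*d)/(-1 + d))*(0 + d) = ((-5 + 6*d)/(-1 + d))*d = d*(-5 + 6*d)/(-1 + d))
(q(3*(-5)) + 311) + 51 = ((3*(-5))*(-5 + 6*(3*(-5)))/(-1 + 3*(-5)) + 311) + 51 = (-15*(-5 + 6*(-15))/(-1 - 15) + 311) + 51 = (-15*(-5 - 90)/(-16) + 311) + 51 = (-15*(-1/16)*(-95) + 311) + 51 = (-1425/16 + 311) + 51 = 3551/16 + 51 = 4367/16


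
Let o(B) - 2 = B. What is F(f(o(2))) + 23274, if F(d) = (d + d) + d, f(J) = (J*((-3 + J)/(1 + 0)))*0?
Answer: 23274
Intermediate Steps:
o(B) = 2 + B
f(J) = 0 (f(J) = (J*((-3 + J)/1))*0 = (J*((-3 + J)*1))*0 = (J*(-3 + J))*0 = 0)
F(d) = 3*d (F(d) = 2*d + d = 3*d)
F(f(o(2))) + 23274 = 3*0 + 23274 = 0 + 23274 = 23274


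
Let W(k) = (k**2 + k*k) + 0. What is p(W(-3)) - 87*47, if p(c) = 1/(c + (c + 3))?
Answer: -159470/39 ≈ -4089.0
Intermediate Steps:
W(k) = 2*k**2 (W(k) = (k**2 + k**2) + 0 = 2*k**2 + 0 = 2*k**2)
p(c) = 1/(3 + 2*c) (p(c) = 1/(c + (3 + c)) = 1/(3 + 2*c))
p(W(-3)) - 87*47 = 1/(3 + 2*(2*(-3)**2)) - 87*47 = 1/(3 + 2*(2*9)) - 4089 = 1/(3 + 2*18) - 4089 = 1/(3 + 36) - 4089 = 1/39 - 4089 = -159470/39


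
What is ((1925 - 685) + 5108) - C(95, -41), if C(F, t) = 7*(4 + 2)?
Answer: 6306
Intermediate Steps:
C(F, t) = 42 (C(F, t) = 7*6 = 42)
((1925 - 685) + 5108) - C(95, -41) = ((1925 - 685) + 5108) - 1*42 = (1240 + 5108) - 42 = 6348 - 42 = 6306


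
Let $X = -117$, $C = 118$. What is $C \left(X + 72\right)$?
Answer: $-5310$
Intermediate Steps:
$C \left(X + 72\right) = 118 \left(-117 + 72\right) = 118 \left(-45\right) = -5310$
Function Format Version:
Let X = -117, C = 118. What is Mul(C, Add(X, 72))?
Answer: -5310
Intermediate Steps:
Mul(C, Add(X, 72)) = Mul(118, Add(-117, 72)) = Mul(118, -45) = -5310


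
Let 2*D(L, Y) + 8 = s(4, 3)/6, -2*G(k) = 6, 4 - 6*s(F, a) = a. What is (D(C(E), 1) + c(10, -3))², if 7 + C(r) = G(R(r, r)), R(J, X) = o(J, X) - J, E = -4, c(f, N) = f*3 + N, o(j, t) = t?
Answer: 2745649/5184 ≈ 529.64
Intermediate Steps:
c(f, N) = N + 3*f (c(f, N) = 3*f + N = N + 3*f)
s(F, a) = ⅔ - a/6
R(J, X) = X - J
G(k) = -3 (G(k) = -½*6 = -3)
C(r) = -10 (C(r) = -7 - 3 = -10)
D(L, Y) = -287/72 (D(L, Y) = -4 + ((⅔ - ⅙*3)/6)/2 = -4 + ((⅔ - ½)*(⅙))/2 = -4 + ((⅙)*(⅙))/2 = -4 + (½)*(1/36) = -4 + 1/72 = -287/72)
(D(C(E), 1) + c(10, -3))² = (-287/72 + (-3 + 3*10))² = (-287/72 + (-3 + 30))² = (-287/72 + 27)² = (1657/72)² = 2745649/5184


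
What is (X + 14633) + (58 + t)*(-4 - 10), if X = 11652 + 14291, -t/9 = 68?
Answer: 48332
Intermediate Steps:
t = -612 (t = -9*68 = -612)
X = 25943
(X + 14633) + (58 + t)*(-4 - 10) = (25943 + 14633) + (58 - 612)*(-4 - 10) = 40576 - 554*(-14) = 40576 + 7756 = 48332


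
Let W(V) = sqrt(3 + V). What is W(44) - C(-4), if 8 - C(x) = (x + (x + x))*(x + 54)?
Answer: -608 + sqrt(47) ≈ -601.14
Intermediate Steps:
C(x) = 8 - 3*x*(54 + x) (C(x) = 8 - (x + (x + x))*(x + 54) = 8 - (x + 2*x)*(54 + x) = 8 - 3*x*(54 + x))
W(44) - C(-4) = sqrt(3 + 44) - (8 - 162*(-4) - 3*(-4)**2) = sqrt(47) - (8 + 648 - 3*16) = sqrt(47) - (8 + 648 - 48) = sqrt(47) - 1*608 = sqrt(47) - 608 = -608 + sqrt(47)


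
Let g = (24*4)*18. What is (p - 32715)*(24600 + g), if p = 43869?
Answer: 293662512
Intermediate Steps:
g = 1728 (g = 96*18 = 1728)
(p - 32715)*(24600 + g) = (43869 - 32715)*(24600 + 1728) = 11154*26328 = 293662512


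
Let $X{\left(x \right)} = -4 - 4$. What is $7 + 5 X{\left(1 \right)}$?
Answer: $-33$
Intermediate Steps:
$X{\left(x \right)} = -8$ ($X{\left(x \right)} = -4 - 4 = -8$)
$7 + 5 X{\left(1 \right)} = 7 + 5 \left(-8\right) = 7 - 40 = -33$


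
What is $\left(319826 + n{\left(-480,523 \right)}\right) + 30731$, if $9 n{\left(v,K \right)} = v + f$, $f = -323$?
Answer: $\frac{3154210}{9} \approx 3.5047 \cdot 10^{5}$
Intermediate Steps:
$n{\left(v,K \right)} = - \frac{323}{9} + \frac{v}{9}$ ($n{\left(v,K \right)} = \frac{v - 323}{9} = \frac{-323 + v}{9} = - \frac{323}{9} + \frac{v}{9}$)
$\left(319826 + n{\left(-480,523 \right)}\right) + 30731 = \left(319826 + \left(- \frac{323}{9} + \frac{1}{9} \left(-480\right)\right)\right) + 30731 = \left(319826 - \frac{803}{9}\right) + 30731 = \frac{2877631}{9} + 30731 = \frac{3154210}{9}$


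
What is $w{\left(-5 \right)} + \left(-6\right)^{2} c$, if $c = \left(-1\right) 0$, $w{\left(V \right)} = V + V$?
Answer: $-10$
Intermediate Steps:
$w{\left(V \right)} = 2 V$
$c = 0$
$w{\left(-5 \right)} + \left(-6\right)^{2} c = 2 \left(-5\right) + \left(-6\right)^{2} \cdot 0 = -10 + 36 \cdot 0 = -10 + 0 = -10$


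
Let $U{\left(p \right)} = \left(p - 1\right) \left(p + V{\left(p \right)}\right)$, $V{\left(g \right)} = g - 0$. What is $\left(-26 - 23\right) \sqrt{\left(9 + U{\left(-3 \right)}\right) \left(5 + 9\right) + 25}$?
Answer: $- 49 \sqrt{487} \approx -1081.3$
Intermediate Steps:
$V{\left(g \right)} = g$ ($V{\left(g \right)} = g + 0 = g$)
$U{\left(p \right)} = 2 p \left(-1 + p\right)$ ($U{\left(p \right)} = \left(p - 1\right) \left(p + p\right) = \left(-1 + p\right) 2 p = 2 p \left(-1 + p\right)$)
$\left(-26 - 23\right) \sqrt{\left(9 + U{\left(-3 \right)}\right) \left(5 + 9\right) + 25} = \left(-26 - 23\right) \sqrt{\left(9 + 2 \left(-3\right) \left(-1 - 3\right)\right) \left(5 + 9\right) + 25} = \left(-26 - 23\right) \sqrt{\left(9 + 2 \left(-3\right) \left(-4\right)\right) 14 + 25} = - 49 \sqrt{\left(9 + 24\right) 14 + 25} = - 49 \sqrt{33 \cdot 14 + 25} = - 49 \sqrt{462 + 25} = - 49 \sqrt{487}$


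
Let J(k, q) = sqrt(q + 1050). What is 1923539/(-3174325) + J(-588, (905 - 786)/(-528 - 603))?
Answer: -1923539/3174325 + sqrt(1342984461)/1131 ≈ 31.796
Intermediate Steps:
J(k, q) = sqrt(1050 + q)
1923539/(-3174325) + J(-588, (905 - 786)/(-528 - 603)) = 1923539/(-3174325) + sqrt(1050 + (905 - 786)/(-528 - 603)) = 1923539*(-1/3174325) + sqrt(1050 + 119/(-1131)) = -1923539/3174325 + sqrt(1050 + 119*(-1/1131)) = -1923539/3174325 + sqrt(1050 - 119/1131) = -1923539/3174325 + sqrt(1187431/1131) = -1923539/3174325 + sqrt(1342984461)/1131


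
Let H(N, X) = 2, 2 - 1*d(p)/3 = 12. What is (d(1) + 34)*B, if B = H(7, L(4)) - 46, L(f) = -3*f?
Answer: -176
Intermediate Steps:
d(p) = -30 (d(p) = 6 - 3*12 = 6 - 36 = -30)
B = -44 (B = 2 - 46 = -44)
(d(1) + 34)*B = (-30 + 34)*(-44) = 4*(-44) = -176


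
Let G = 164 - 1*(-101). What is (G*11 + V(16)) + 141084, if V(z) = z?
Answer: 144015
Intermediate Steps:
G = 265 (G = 164 + 101 = 265)
(G*11 + V(16)) + 141084 = (265*11 + 16) + 141084 = (2915 + 16) + 141084 = 2931 + 141084 = 144015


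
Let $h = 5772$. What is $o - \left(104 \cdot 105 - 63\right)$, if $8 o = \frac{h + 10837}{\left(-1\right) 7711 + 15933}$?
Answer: $- \frac{714113423}{65776} \approx -10857.0$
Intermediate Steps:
$o = \frac{16609}{65776}$ ($o = \frac{\left(5772 + 10837\right) \frac{1}{\left(-1\right) 7711 + 15933}}{8} = \frac{16609 \frac{1}{-7711 + 15933}}{8} = \frac{16609 \cdot \frac{1}{8222}}{8} = \frac{1}{8} \cdot \frac{16609}{8222} = \frac{16609}{65776} \approx 0.25251$)
$o - \left(104 \cdot 105 - 63\right) = \frac{16609}{65776} - \left(104 \cdot 105 - 63\right) = \frac{16609}{65776} - \left(10920 - 63\right) = \frac{16609}{65776} - 10857 = - \frac{714113423}{65776}$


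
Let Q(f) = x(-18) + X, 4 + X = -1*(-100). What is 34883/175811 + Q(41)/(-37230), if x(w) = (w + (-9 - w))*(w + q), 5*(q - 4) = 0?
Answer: 209944008/1090907255 ≈ 0.19245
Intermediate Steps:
q = 4 (q = 4 + (⅕)*0 = 4 + 0 = 4)
x(w) = -36 - 9*w (x(w) = (w + (-9 - w))*(w + 4) = -9*(4 + w) = -36 - 9*w)
X = 96 (X = -4 - 1*(-100) = -4 + 100 = 96)
Q(f) = 222 (Q(f) = (-36 - 9*(-18)) + 96 = (-36 + 162) + 96 = 126 + 96 = 222)
34883/175811 + Q(41)/(-37230) = 34883/175811 + 222/(-37230) = 34883*(1/175811) + 222*(-1/37230) = 34883/175811 - 37/6205 = 209944008/1090907255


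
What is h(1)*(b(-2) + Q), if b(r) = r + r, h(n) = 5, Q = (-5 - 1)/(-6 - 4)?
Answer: -17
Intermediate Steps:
Q = ⅗ (Q = -6/(-10) = -6*(-⅒) = ⅗ ≈ 0.60000)
b(r) = 2*r
h(1)*(b(-2) + Q) = 5*(2*(-2) + ⅗) = 5*(-4 + ⅗) = 5*(-17/5) = -17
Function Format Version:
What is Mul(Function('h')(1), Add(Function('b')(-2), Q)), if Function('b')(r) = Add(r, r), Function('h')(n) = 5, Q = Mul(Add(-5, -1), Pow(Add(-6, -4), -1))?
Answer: -17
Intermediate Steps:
Q = Rational(3, 5) (Q = Mul(-6, Pow(-10, -1)) = Mul(-6, Rational(-1, 10)) = Rational(3, 5) ≈ 0.60000)
Function('b')(r) = Mul(2, r)
Mul(Function('h')(1), Add(Function('b')(-2), Q)) = Mul(5, Add(Mul(2, -2), Rational(3, 5))) = Mul(5, Add(-4, Rational(3, 5))) = Mul(5, Rational(-17, 5)) = -17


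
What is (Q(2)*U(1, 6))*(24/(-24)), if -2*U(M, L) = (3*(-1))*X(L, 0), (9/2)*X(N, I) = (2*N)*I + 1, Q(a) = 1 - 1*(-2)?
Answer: -1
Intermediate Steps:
Q(a) = 3 (Q(a) = 1 + 2 = 3)
X(N, I) = 2/9 + 4*I*N/9 (X(N, I) = 2*((2*N)*I + 1)/9 = 2*(2*I*N + 1)/9 = 2*(1 + 2*I*N)/9 = 2/9 + 4*I*N/9)
U(M, L) = 1/3 (U(M, L) = -3*(-1)*(2/9 + (4/9)*0*L)/2 = -(-3)*(2/9 + 0)/2 = -(-3)*2/(2*9) = -1/2*(-2/3) = 1/3)
(Q(2)*U(1, 6))*(24/(-24)) = (3*(1/3))*(24/(-24)) = 1*(24*(-1/24)) = 1*(-1) = -1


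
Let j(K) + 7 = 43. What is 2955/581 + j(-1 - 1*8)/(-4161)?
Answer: 4091613/805847 ≈ 5.0774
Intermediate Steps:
j(K) = 36 (j(K) = -7 + 43 = 36)
2955/581 + j(-1 - 1*8)/(-4161) = 2955/581 + 36/(-4161) = 2955*(1/581) + 36*(-1/4161) = 2955/581 - 12/1387 = 4091613/805847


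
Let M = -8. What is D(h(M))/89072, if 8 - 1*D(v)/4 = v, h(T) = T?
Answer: 4/5567 ≈ 0.00071852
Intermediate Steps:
D(v) = 32 - 4*v
D(h(M))/89072 = (32 - 4*(-8))/89072 = (32 + 32)*(1/89072) = 64*(1/89072) = 4/5567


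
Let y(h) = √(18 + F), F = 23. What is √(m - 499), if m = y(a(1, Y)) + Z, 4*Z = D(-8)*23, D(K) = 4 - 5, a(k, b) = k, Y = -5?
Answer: √(-2019 + 4*√41)/2 ≈ 22.324*I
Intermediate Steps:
D(K) = -1
y(h) = √41 (y(h) = √(18 + 23) = √41)
Z = -23/4 (Z = (-1*23)/4 = (¼)*(-23) = -23/4 ≈ -5.7500)
m = -23/4 + √41 (m = √41 - 23/4 = -23/4 + √41 ≈ 0.65312)
√(m - 499) = √((-23/4 + √41) - 499) = √(-2019/4 + √41)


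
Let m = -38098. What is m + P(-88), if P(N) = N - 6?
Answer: -38192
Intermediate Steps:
P(N) = -6 + N
m + P(-88) = -38098 + (-6 - 88) = -38098 - 94 = -38192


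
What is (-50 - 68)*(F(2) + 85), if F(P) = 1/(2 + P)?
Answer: -20119/2 ≈ -10060.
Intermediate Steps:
(-50 - 68)*(F(2) + 85) = (-50 - 68)*(1/(2 + 2) + 85) = -118*(1/4 + 85) = -118*(¼ + 85) = -118*341/4 = -20119/2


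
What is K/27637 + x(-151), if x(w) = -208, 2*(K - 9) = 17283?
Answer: -11479691/55274 ≈ -207.69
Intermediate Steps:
K = 17301/2 (K = 9 + (½)*17283 = 9 + 17283/2 = 17301/2 ≈ 8650.5)
K/27637 + x(-151) = (17301/2)/27637 - 208 = (17301/2)*(1/27637) - 208 = 17301/55274 - 208 = -11479691/55274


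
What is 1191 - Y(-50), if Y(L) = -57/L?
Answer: 59493/50 ≈ 1189.9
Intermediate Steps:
1191 - Y(-50) = 1191 - (-57)/(-50) = 1191 - (-57)*(-1)/50 = 1191 - 1*57/50 = 1191 - 57/50 = 59493/50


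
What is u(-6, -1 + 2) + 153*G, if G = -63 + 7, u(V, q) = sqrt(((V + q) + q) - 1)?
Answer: -8568 + I*sqrt(5) ≈ -8568.0 + 2.2361*I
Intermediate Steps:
u(V, q) = sqrt(-1 + V + 2*q) (u(V, q) = sqrt((V + 2*q) - 1) = sqrt(-1 + V + 2*q))
G = -56
u(-6, -1 + 2) + 153*G = sqrt(-1 - 6 + 2*(-1 + 2)) + 153*(-56) = sqrt(-1 - 6 + 2*1) - 8568 = sqrt(-1 - 6 + 2) - 8568 = sqrt(-5) - 8568 = I*sqrt(5) - 8568 = -8568 + I*sqrt(5)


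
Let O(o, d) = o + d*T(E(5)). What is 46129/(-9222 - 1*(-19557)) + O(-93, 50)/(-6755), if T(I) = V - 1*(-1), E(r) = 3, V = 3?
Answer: 12419822/2792517 ≈ 4.4475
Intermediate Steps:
T(I) = 4 (T(I) = 3 - 1*(-1) = 3 + 1 = 4)
O(o, d) = o + 4*d (O(o, d) = o + d*4 = o + 4*d)
46129/(-9222 - 1*(-19557)) + O(-93, 50)/(-6755) = 46129/(-9222 - 1*(-19557)) + (-93 + 4*50)/(-6755) = 46129/(-9222 + 19557) + (-93 + 200)*(-1/6755) = 46129/10335 + 107*(-1/6755) = 46129*(1/10335) - 107/6755 = 46129/10335 - 107/6755 = 12419822/2792517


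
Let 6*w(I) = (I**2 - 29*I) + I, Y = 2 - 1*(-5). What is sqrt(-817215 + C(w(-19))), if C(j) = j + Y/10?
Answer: I*sqrt(183839730)/15 ≈ 903.92*I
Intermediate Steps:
Y = 7 (Y = 2 + 5 = 7)
w(I) = -14*I/3 + I**2/6 (w(I) = ((I**2 - 29*I) + I)/6 = (I**2 - 28*I)/6 = -14*I/3 + I**2/6)
C(j) = 7/10 + j (C(j) = j + 7/10 = 7/10 + j)
sqrt(-817215 + C(w(-19))) = sqrt(-817215 + (7/10 + (1/6)*(-19)*(-28 - 19))) = sqrt(-817215 + (7/10 + (1/6)*(-19)*(-47))) = sqrt(-817215 + (7/10 + 893/6)) = sqrt(-817215 + 2243/15) = sqrt(-12255982/15) = I*sqrt(183839730)/15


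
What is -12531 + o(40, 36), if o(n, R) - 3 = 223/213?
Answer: -2668241/213 ≈ -12527.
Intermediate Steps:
o(n, R) = 862/213 (o(n, R) = 3 + 223/213 = 862/213)
-12531 + o(40, 36) = -12531 + 862/213 = -2668241/213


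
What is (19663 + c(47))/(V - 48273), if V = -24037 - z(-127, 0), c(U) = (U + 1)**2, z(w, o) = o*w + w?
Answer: -21967/72183 ≈ -0.30432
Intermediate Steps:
z(w, o) = w + o*w
c(U) = (1 + U)**2
V = -23910 (V = -24037 - (-127)*(1 + 0) = -24037 - (-127) = -24037 - 1*(-127) = -24037 + 127 = -23910)
(19663 + c(47))/(V - 48273) = (19663 + (1 + 47)**2)/(-23910 - 48273) = (19663 + 48**2)/(-72183) = (19663 + 2304)*(-1/72183) = 21967*(-1/72183) = -21967/72183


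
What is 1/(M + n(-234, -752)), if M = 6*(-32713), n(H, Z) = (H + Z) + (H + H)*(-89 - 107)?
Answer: -1/105536 ≈ -9.4754e-6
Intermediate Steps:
n(H, Z) = Z - 391*H (n(H, Z) = (H + Z) + (2*H)*(-196) = (H + Z) - 392*H = Z - 391*H)
M = -196278
1/(M + n(-234, -752)) = 1/(-196278 + (-752 - 391*(-234))) = 1/(-196278 + (-752 + 91494)) = 1/(-196278 + 90742) = 1/(-105536) = -1/105536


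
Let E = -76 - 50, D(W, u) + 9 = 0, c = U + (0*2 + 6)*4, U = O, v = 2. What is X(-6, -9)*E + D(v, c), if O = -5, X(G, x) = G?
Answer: 747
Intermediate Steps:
U = -5
c = 19 (c = -5 + (0*2 + 6)*4 = -5 + (0 + 6)*4 = -5 + 6*4 = -5 + 24 = 19)
D(W, u) = -9 (D(W, u) = -9 + 0 = -9)
E = -126
X(-6, -9)*E + D(v, c) = -6*(-126) - 9 = 756 - 9 = 747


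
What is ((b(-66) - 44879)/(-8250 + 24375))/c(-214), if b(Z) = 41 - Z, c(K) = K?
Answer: 7462/575125 ≈ 0.012975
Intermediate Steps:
((b(-66) - 44879)/(-8250 + 24375))/c(-214) = (((41 - 1*(-66)) - 44879)/(-8250 + 24375))/(-214) = (((41 + 66) - 44879)/16125)*(-1/214) = ((107 - 44879)*(1/16125))*(-1/214) = -44772*1/16125*(-1/214) = -14924/5375*(-1/214) = 7462/575125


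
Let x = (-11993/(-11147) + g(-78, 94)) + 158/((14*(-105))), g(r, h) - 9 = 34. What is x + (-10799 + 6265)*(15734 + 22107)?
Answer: -1405689333606053/8193045 ≈ -1.7157e+8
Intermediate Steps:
g(r, h) = 43 (g(r, h) = 9 + 34 = 43)
x = 360235177/8193045 (x = (-11993/(-11147) + 43) + 158/((14*(-105))) = (-11993*(-1/11147) + 43) + 158/(-1470) = (11993/11147 + 43) + 158*(-1/1470) = 491314/11147 - 79/735 = 360235177/8193045 ≈ 43.968)
x + (-10799 + 6265)*(15734 + 22107) = 360235177/8193045 + (-10799 + 6265)*(15734 + 22107) = 360235177/8193045 - 4534*37841 = 360235177/8193045 - 171571094 = -1405689333606053/8193045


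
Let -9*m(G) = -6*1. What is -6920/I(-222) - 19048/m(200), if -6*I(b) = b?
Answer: -1064084/37 ≈ -28759.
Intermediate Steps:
m(G) = ⅔ (m(G) = -(-2)/3 = -⅑*(-6) = ⅔)
I(b) = -b/6
-6920/I(-222) - 19048/m(200) = -6920/((-⅙*(-222))) - 19048/⅔ = -6920/37 - 19048*3/2 = -6920*1/37 - 28572 = -6920/37 - 28572 = -1064084/37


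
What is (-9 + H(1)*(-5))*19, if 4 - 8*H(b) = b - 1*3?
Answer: -969/4 ≈ -242.25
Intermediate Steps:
H(b) = 7/8 - b/8 (H(b) = 1/2 - (b - 1*3)/8 = 1/2 - (b - 3)/8 = 1/2 - (-3 + b)/8 = 1/2 + (3/8 - b/8) = 7/8 - b/8)
(-9 + H(1)*(-5))*19 = (-9 + (7/8 - 1/8*1)*(-5))*19 = (-9 + (7/8 - 1/8)*(-5))*19 = (-9 + (3/4)*(-5))*19 = (-9 - 15/4)*19 = -51/4*19 = -969/4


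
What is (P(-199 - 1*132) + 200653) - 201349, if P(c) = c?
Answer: -1027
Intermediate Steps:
(P(-199 - 1*132) + 200653) - 201349 = ((-199 - 1*132) + 200653) - 201349 = ((-199 - 132) + 200653) - 201349 = (-331 + 200653) - 201349 = 200322 - 201349 = -1027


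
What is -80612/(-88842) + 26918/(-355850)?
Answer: 6573582811/7903606425 ≈ 0.83172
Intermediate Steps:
-80612/(-88842) + 26918/(-355850) = -80612*(-1/88842) + 26918*(-1/355850) = 40306/44421 - 13459/177925 = 6573582811/7903606425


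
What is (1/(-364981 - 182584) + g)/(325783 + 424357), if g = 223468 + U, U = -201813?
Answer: 5928760037/205375204550 ≈ 0.028868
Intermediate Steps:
g = 21655 (g = 223468 - 201813 = 21655)
(1/(-364981 - 182584) + g)/(325783 + 424357) = (1/(-364981 - 182584) + 21655)/(325783 + 424357) = (1/(-547565) + 21655)/750140 = (-1/547565 + 21655)*(1/750140) = (11857520074/547565)*(1/750140) = 5928760037/205375204550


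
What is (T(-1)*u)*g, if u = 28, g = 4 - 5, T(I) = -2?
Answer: 56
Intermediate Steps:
g = -1
(T(-1)*u)*g = -2*28*(-1) = -56*(-1) = 56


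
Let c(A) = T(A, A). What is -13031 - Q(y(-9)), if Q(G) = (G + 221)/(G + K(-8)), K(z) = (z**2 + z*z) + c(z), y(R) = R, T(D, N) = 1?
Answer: -390983/30 ≈ -13033.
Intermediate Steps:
c(A) = 1
K(z) = 1 + 2*z**2 (K(z) = (z**2 + z*z) + 1 = (z**2 + z**2) + 1 = 2*z**2 + 1 = 1 + 2*z**2)
Q(G) = (221 + G)/(129 + G) (Q(G) = (G + 221)/(G + (1 + 2*(-8)**2)) = (221 + G)/(G + (1 + 2*64)) = (221 + G)/(G + (1 + 128)) = (221 + G)/(G + 129) = (221 + G)/(129 + G))
-13031 - Q(y(-9)) = -13031 - (221 - 9)/(129 - 9) = -13031 - 212/120 = -13031 - 1*53/30 = -13031 - 53/30 = -390983/30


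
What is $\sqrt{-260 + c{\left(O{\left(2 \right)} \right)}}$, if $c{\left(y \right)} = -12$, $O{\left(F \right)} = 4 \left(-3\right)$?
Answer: $4 i \sqrt{17} \approx 16.492 i$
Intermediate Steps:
$O{\left(F \right)} = -12$
$\sqrt{-260 + c{\left(O{\left(2 \right)} \right)}} = \sqrt{-260 - 12} = \sqrt{-272} = 4 i \sqrt{17}$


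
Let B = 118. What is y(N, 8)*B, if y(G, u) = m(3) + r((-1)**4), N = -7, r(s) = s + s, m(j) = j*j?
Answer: 1298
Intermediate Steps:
m(j) = j**2
r(s) = 2*s
y(G, u) = 11 (y(G, u) = 3**2 + 2*(-1)**4 = 9 + 2*1 = 9 + 2 = 11)
y(N, 8)*B = 11*118 = 1298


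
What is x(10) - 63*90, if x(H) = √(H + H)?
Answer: -5670 + 2*√5 ≈ -5665.5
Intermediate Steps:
x(H) = √2*√H (x(H) = √(2*H) = √2*√H)
x(10) - 63*90 = √2*√10 - 63*90 = 2*√5 - 5670 = -5670 + 2*√5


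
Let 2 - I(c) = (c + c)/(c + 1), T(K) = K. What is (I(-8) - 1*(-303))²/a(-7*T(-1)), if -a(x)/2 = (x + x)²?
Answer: -4490161/19208 ≈ -233.77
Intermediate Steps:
a(x) = -8*x² (a(x) = -2*(x + x)² = -2*4*x² = -8*x²)
I(c) = 2 - 2*c/(1 + c) (I(c) = 2 - (c + c)/(c + 1) = 2 - 2*c/(1 + c))
(I(-8) - 1*(-303))²/a(-7*T(-1)) = (2/(1 - 8) - 1*(-303))²/((-8*(-7*(-1))²)) = (2/(-7) + 303)²/((-8*7²)) = (2*(-⅐) + 303)²/((-8*49)) = (-2/7 + 303)²/(-392) = (2119/7)²*(-1/392) = (4490161/49)*(-1/392) = -4490161/19208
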